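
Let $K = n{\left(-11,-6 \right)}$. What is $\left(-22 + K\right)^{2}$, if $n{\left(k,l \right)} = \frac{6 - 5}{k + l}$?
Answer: $\frac{140625}{289} \approx 486.59$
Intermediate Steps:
$n{\left(k,l \right)} = \frac{1}{k + l}$ ($n{\left(k,l \right)} = 1 \frac{1}{k + l} = \frac{1}{k + l}$)
$K = - \frac{1}{17}$ ($K = \frac{1}{-11 - 6} = \frac{1}{-17} = - \frac{1}{17} \approx -0.058824$)
$\left(-22 + K\right)^{2} = \left(-22 - \frac{1}{17}\right)^{2} = \left(- \frac{375}{17}\right)^{2} = \frac{140625}{289}$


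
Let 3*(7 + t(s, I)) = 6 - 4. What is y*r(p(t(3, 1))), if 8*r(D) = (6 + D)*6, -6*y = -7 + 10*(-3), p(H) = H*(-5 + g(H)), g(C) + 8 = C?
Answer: 10693/18 ≈ 594.06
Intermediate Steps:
t(s, I) = -19/3 (t(s, I) = -7 + (6 - 4)/3 = -7 + (⅓)*2 = -7 + ⅔ = -19/3)
g(C) = -8 + C
p(H) = H*(-13 + H) (p(H) = H*(-5 + (-8 + H)) = H*(-13 + H))
y = 37/6 (y = -(-7 + 10*(-3))/6 = -(-7 - 30)/6 = -⅙*(-37) = 37/6 ≈ 6.1667)
r(D) = 9/2 + 3*D/4 (r(D) = ((6 + D)*6)/8 = (36 + 6*D)/8 = 9/2 + 3*D/4)
y*r(p(t(3, 1))) = 37*(9/2 + 3*(-19*(-13 - 19/3)/3)/4)/6 = 37*(9/2 + 3*(-19/3*(-58/3))/4)/6 = 37*(9/2 + (¾)*(1102/9))/6 = 37*(9/2 + 551/6)/6 = (37/6)*(289/3) = 10693/18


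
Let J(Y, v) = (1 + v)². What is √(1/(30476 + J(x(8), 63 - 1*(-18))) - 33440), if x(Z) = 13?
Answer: I*√115689023907/1860 ≈ 182.87*I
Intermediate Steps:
√(1/(30476 + J(x(8), 63 - 1*(-18))) - 33440) = √(1/(30476 + (1 + (63 - 1*(-18)))²) - 33440) = √(1/(30476 + (1 + (63 + 18))²) - 33440) = √(1/(30476 + (1 + 81)²) - 33440) = √(1/(30476 + 82²) - 33440) = √(1/(30476 + 6724) - 33440) = √(1/37200 - 33440) = √(-1243967999/37200) = I*√115689023907/1860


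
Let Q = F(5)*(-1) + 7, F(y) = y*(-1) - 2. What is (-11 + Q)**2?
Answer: 9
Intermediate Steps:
F(y) = -2 - y (F(y) = -y - 2 = -2 - y)
Q = 14 (Q = (-2 - 1*5)*(-1) + 7 = (-2 - 5)*(-1) + 7 = -7*(-1) + 7 = 7 + 7 = 14)
(-11 + Q)**2 = (-11 + 14)**2 = 3**2 = 9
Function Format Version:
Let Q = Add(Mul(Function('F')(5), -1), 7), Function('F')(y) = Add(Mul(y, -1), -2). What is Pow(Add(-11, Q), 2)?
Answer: 9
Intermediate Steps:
Function('F')(y) = Add(-2, Mul(-1, y)) (Function('F')(y) = Add(Mul(-1, y), -2) = Add(-2, Mul(-1, y)))
Q = 14 (Q = Add(Mul(Add(-2, Mul(-1, 5)), -1), 7) = Add(Mul(Add(-2, -5), -1), 7) = Add(Mul(-7, -1), 7) = Add(7, 7) = 14)
Pow(Add(-11, Q), 2) = Pow(Add(-11, 14), 2) = Pow(3, 2) = 9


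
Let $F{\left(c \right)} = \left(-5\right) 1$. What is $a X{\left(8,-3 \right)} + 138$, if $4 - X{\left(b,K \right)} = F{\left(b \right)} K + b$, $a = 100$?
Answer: $-1762$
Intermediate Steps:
$F{\left(c \right)} = -5$
$X{\left(b,K \right)} = 4 - b + 5 K$ ($X{\left(b,K \right)} = 4 - \left(- 5 K + b\right) = 4 - \left(b - 5 K\right) = 4 + \left(- b + 5 K\right) = 4 - b + 5 K$)
$a X{\left(8,-3 \right)} + 138 = 100 \left(4 - 8 + 5 \left(-3\right)\right) + 138 = 100 \left(4 - 8 - 15\right) + 138 = 100 \left(-19\right) + 138 = -1900 + 138 = -1762$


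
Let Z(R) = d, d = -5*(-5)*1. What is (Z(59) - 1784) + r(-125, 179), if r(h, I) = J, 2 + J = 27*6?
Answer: -1599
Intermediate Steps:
J = 160 (J = -2 + 27*6 = -2 + 162 = 160)
r(h, I) = 160
d = 25 (d = 25*1 = 25)
Z(R) = 25
(Z(59) - 1784) + r(-125, 179) = (25 - 1784) + 160 = -1759 + 160 = -1599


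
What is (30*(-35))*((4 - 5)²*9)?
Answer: -9450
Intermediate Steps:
(30*(-35))*((4 - 5)²*9) = -1050*(-1)²*9 = -1050*9 = -9450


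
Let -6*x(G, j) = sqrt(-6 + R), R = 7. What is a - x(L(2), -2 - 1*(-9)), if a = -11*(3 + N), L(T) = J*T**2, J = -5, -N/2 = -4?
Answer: -725/6 ≈ -120.83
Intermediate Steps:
N = 8 (N = -2*(-4) = 8)
L(T) = -5*T**2
x(G, j) = -1/6 (x(G, j) = -sqrt(-6 + 7)/6 = -sqrt(1)/6 = -1/6*1 = -1/6)
a = -121 (a = -11*(3 + 8) = -11*11 = -121)
a - x(L(2), -2 - 1*(-9)) = -121 - 1*(-1/6) = -121 + 1/6 = -725/6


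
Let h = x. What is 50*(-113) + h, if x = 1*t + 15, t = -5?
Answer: -5640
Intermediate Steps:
x = 10 (x = 1*(-5) + 15 = -5 + 15 = 10)
h = 10
50*(-113) + h = 50*(-113) + 10 = -5650 + 10 = -5640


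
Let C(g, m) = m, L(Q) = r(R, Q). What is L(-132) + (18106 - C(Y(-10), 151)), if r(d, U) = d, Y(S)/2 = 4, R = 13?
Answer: 17968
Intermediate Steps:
Y(S) = 8 (Y(S) = 2*4 = 8)
L(Q) = 13
L(-132) + (18106 - C(Y(-10), 151)) = 13 + (18106 - 1*151) = 13 + (18106 - 151) = 13 + 17955 = 17968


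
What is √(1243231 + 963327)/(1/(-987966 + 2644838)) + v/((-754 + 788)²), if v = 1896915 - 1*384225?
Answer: 756345/578 + 1656872*√2206558 ≈ 2.4612e+9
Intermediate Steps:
v = 1512690 (v = 1896915 - 384225 = 1512690)
√(1243231 + 963327)/(1/(-987966 + 2644838)) + v/((-754 + 788)²) = √(1243231 + 963327)/(1/(-987966 + 2644838)) + 1512690/((-754 + 788)²) = √2206558/(1/1656872) + 1512690/(34²) = √2206558/(1/1656872) + 1512690/1156 = √2206558*1656872 + 1512690*(1/1156) = 1656872*√2206558 + 756345/578 = 756345/578 + 1656872*√2206558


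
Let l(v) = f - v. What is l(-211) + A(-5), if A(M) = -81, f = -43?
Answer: 87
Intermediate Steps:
l(v) = -43 - v
l(-211) + A(-5) = (-43 - 1*(-211)) - 81 = (-43 + 211) - 81 = 168 - 81 = 87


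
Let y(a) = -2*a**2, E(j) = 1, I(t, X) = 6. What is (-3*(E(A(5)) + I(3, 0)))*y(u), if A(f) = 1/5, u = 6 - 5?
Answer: 42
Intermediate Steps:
u = 1
A(f) = 1/5
(-3*(E(A(5)) + I(3, 0)))*y(u) = (-3*(1 + 6))*(-2*1**2) = (-3*7)*(-2*1) = -21*(-2) = 42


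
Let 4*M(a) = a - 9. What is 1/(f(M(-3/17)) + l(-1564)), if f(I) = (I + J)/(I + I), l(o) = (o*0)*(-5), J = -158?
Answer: 78/2725 ≈ 0.028624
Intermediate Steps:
l(o) = 0 (l(o) = 0*(-5) = 0)
M(a) = -9/4 + a/4 (M(a) = (a - 9)/4 = (-9 + a)/4 = -9/4 + a/4)
f(I) = (-158 + I)/(2*I) (f(I) = (I - 158)/(I + I) = (-158 + I)/((2*I)) = (-158 + I)*(1/(2*I)) = (-158 + I)/(2*I))
1/(f(M(-3/17)) + l(-1564)) = 1/((-158 + (-9/4 + (-3/17)/4))/(2*(-9/4 + (-3/17)/4)) + 0) = 1/((-158 + (-9/4 + (-3*1/17)/4))/(2*(-9/4 + (-3*1/17)/4)) + 0) = 1/((-158 + (-9/4 + (¼)*(-3/17)))/(2*(-9/4 + (¼)*(-3/17))) + 0) = 1/((-158 + (-9/4 - 3/68))/(2*(-9/4 - 3/68)) + 0) = 1/((-158 - 39/17)/(2*(-39/17)) + 0) = 1/((½)*(-17/39)*(-2725/17) + 0) = 1/(2725/78 + 0) = 1/(2725/78) = 78/2725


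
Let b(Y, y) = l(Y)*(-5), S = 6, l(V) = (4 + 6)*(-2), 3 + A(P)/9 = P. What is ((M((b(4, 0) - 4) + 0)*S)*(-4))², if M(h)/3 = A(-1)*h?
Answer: 61917364224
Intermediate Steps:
A(P) = -27 + 9*P
l(V) = -20 (l(V) = 10*(-2) = -20)
b(Y, y) = 100 (b(Y, y) = -20*(-5) = 100)
M(h) = -108*h (M(h) = 3*((-27 + 9*(-1))*h) = 3*((-27 - 9)*h) = 3*(-36*h) = -108*h)
((M((b(4, 0) - 4) + 0)*S)*(-4))² = ((-108*((100 - 4) + 0)*6)*(-4))² = ((-108*(96 + 0)*6)*(-4))² = ((-108*96*6)*(-4))² = (-10368*6*(-4))² = (-62208*(-4))² = 248832² = 61917364224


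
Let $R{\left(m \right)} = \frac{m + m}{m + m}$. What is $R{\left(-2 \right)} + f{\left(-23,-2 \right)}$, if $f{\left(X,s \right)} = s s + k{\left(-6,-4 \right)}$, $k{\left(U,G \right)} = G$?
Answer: $1$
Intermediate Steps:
$f{\left(X,s \right)} = -4 + s^{2}$ ($f{\left(X,s \right)} = s s - 4 = s^{2} - 4 = -4 + s^{2}$)
$R{\left(m \right)} = 1$ ($R{\left(m \right)} = \frac{2 m}{2 m} = 2 m \frac{1}{2 m} = 1$)
$R{\left(-2 \right)} + f{\left(-23,-2 \right)} = 1 - \left(4 - \left(-2\right)^{2}\right) = 1 + \left(-4 + 4\right) = 1 + 0 = 1$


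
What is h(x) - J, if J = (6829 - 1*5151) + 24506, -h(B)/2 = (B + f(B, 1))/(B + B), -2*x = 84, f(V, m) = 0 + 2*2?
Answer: -549883/21 ≈ -26185.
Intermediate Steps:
f(V, m) = 4 (f(V, m) = 0 + 4 = 4)
x = -42 (x = -1/2*84 = -42)
h(B) = -(4 + B)/B (h(B) = -2*(B + 4)/(B + B) = -2*(4 + B)/(2*B) = -2*(4 + B)*1/(2*B) = -(4 + B)/B)
J = 26184 (J = (6829 - 5151) + 24506 = 1678 + 24506 = 26184)
h(x) - J = (-4 - 1*(-42))/(-42) - 1*26184 = -(-4 + 42)/42 - 26184 = -1/42*38 - 26184 = -19/21 - 26184 = -549883/21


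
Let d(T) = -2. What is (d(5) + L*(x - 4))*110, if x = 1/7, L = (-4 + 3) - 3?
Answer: 10340/7 ≈ 1477.1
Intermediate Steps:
L = -4 (L = -1 - 3 = -4)
x = ⅐ ≈ 0.14286
(d(5) + L*(x - 4))*110 = (-2 - 4*(⅐ - 4))*110 = (-2 - 4*(-27/7))*110 = (-2 + 108/7)*110 = (94/7)*110 = 10340/7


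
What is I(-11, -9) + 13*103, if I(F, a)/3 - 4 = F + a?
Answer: 1291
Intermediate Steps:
I(F, a) = 12 + 3*F + 3*a (I(F, a) = 12 + 3*(F + a) = 12 + (3*F + 3*a) = 12 + 3*F + 3*a)
I(-11, -9) + 13*103 = (12 + 3*(-11) + 3*(-9)) + 13*103 = (12 - 33 - 27) + 1339 = -48 + 1339 = 1291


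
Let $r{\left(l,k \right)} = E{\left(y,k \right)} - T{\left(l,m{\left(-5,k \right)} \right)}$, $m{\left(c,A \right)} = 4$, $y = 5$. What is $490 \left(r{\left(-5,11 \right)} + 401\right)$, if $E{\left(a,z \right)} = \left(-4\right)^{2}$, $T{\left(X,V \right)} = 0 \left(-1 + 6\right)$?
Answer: $204330$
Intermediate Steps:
$T{\left(X,V \right)} = 0$ ($T{\left(X,V \right)} = 0 \cdot 5 = 0$)
$E{\left(a,z \right)} = 16$
$r{\left(l,k \right)} = 16$ ($r{\left(l,k \right)} = 16 - 0 = 16 + 0 = 16$)
$490 \left(r{\left(-5,11 \right)} + 401\right) = 490 \left(16 + 401\right) = 490 \cdot 417 = 204330$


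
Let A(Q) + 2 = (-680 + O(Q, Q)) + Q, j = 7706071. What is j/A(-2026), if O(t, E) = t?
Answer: -7706071/4734 ≈ -1627.8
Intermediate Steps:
A(Q) = -682 + 2*Q (A(Q) = -2 + ((-680 + Q) + Q) = -2 + (-680 + 2*Q) = -682 + 2*Q)
j/A(-2026) = 7706071/(-682 + 2*(-2026)) = 7706071/(-682 - 4052) = 7706071/(-4734) = 7706071*(-1/4734) = -7706071/4734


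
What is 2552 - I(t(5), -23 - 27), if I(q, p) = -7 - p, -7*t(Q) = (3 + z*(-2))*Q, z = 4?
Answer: 2509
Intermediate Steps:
t(Q) = 5*Q/7 (t(Q) = -(3 + 4*(-2))*Q/7 = -(3 - 8)*Q/7 = -(-5)*Q/7 = 5*Q/7)
2552 - I(t(5), -23 - 27) = 2552 - (-7 - (-23 - 27)) = 2552 - (-7 - 1*(-50)) = 2552 - (-7 + 50) = 2552 - 1*43 = 2552 - 43 = 2509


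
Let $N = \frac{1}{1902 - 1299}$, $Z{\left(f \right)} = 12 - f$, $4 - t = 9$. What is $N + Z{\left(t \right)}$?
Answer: $\frac{10252}{603} \approx 17.002$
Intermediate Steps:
$t = -5$ ($t = 4 - 9 = -5$)
$N = \frac{1}{603} \approx 0.0016584$
$N + Z{\left(t \right)} = \frac{1}{603} + \left(12 - -5\right) = \frac{1}{603} + \left(12 + 5\right) = \frac{1}{603} + 17 = \frac{10252}{603}$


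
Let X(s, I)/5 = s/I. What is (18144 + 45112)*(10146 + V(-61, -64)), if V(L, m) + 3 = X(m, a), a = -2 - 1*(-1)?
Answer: 661847528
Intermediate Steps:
a = -1 (a = -2 + 1 = -1)
X(s, I) = 5*s/I (X(s, I) = 5*(s/I) = 5*s/I)
V(L, m) = -3 - 5*m (V(L, m) = -3 + 5*m/(-1) = -3 + 5*m*(-1) = -3 - 5*m)
(18144 + 45112)*(10146 + V(-61, -64)) = (18144 + 45112)*(10146 + (-3 - 5*(-64))) = 63256*(10146 + (-3 + 320)) = 63256*(10146 + 317) = 63256*10463 = 661847528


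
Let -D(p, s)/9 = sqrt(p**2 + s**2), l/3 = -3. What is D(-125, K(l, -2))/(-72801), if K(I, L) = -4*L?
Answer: sqrt(15689)/8089 ≈ 0.015485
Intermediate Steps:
l = -9 (l = 3*(-3) = -9)
D(p, s) = -9*sqrt(p**2 + s**2)
D(-125, K(l, -2))/(-72801) = -9*sqrt((-125)**2 + (-4*(-2))**2)/(-72801) = -9*sqrt(15625 + 8**2)*(-1/72801) = -9*sqrt(15625 + 64)*(-1/72801) = -9*sqrt(15689)*(-1/72801) = sqrt(15689)/8089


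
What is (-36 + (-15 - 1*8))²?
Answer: 3481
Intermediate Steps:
(-36 + (-15 - 1*8))² = (-36 + (-15 - 8))² = (-36 - 23)² = (-59)² = 3481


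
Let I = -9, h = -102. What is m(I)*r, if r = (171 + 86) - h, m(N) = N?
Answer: -3231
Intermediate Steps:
r = 359 (r = (171 + 86) - 1*(-102) = 257 + 102 = 359)
m(I)*r = -9*359 = -3231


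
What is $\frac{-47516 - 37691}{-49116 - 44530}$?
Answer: $\frac{85207}{93646} \approx 0.90988$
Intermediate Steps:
$\frac{-47516 - 37691}{-49116 - 44530} = - \frac{85207}{-93646} = \left(-85207\right) \left(- \frac{1}{93646}\right) = \frac{85207}{93646}$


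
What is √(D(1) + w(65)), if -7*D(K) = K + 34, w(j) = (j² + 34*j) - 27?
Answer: √6403 ≈ 80.019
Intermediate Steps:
w(j) = -27 + j² + 34*j
D(K) = -34/7 - K/7 (D(K) = -(K + 34)/7 = -(34 + K)/7 = -34/7 - K/7)
√(D(1) + w(65)) = √((-34/7 - ⅐*1) + (-27 + 65² + 34*65)) = √((-34/7 - ⅐) + (-27 + 4225 + 2210)) = √(-5 + 6408) = √6403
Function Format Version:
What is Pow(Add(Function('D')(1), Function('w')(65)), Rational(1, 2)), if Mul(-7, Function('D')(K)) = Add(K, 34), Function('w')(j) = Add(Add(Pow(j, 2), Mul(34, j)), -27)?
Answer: Pow(6403, Rational(1, 2)) ≈ 80.019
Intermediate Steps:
Function('w')(j) = Add(-27, Pow(j, 2), Mul(34, j))
Function('D')(K) = Add(Rational(-34, 7), Mul(Rational(-1, 7), K)) (Function('D')(K) = Mul(Rational(-1, 7), Add(K, 34)) = Mul(Rational(-1, 7), Add(34, K)) = Add(Rational(-34, 7), Mul(Rational(-1, 7), K)))
Pow(Add(Function('D')(1), Function('w')(65)), Rational(1, 2)) = Pow(Add(Add(Rational(-34, 7), Mul(Rational(-1, 7), 1)), Add(-27, Pow(65, 2), Mul(34, 65))), Rational(1, 2)) = Pow(Add(Add(Rational(-34, 7), Rational(-1, 7)), Add(-27, 4225, 2210)), Rational(1, 2)) = Pow(Add(-5, 6408), Rational(1, 2)) = Pow(6403, Rational(1, 2))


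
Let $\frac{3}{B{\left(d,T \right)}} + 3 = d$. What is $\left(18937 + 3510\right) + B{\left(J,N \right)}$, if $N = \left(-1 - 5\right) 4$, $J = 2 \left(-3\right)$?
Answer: $\frac{67340}{3} \approx 22447.0$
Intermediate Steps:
$J = -6$
$N = -24$ ($N = \left(-6\right) 4 = -24$)
$B{\left(d,T \right)} = \frac{3}{-3 + d}$
$\left(18937 + 3510\right) + B{\left(J,N \right)} = \left(18937 + 3510\right) + \frac{3}{-3 - 6} = 22447 + \frac{3}{-9} = 22447 + 3 \left(- \frac{1}{9}\right) = 22447 - \frac{1}{3} = \frac{67340}{3}$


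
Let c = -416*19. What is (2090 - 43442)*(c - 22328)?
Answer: 1250153664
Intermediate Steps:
c = -7904
(2090 - 43442)*(c - 22328) = (2090 - 43442)*(-7904 - 22328) = -41352*(-30232) = 1250153664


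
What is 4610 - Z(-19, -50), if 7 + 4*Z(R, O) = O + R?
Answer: 4629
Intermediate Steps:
Z(R, O) = -7/4 + O/4 + R/4 (Z(R, O) = -7/4 + (O + R)/4 = -7/4 + (O/4 + R/4) = -7/4 + O/4 + R/4)
4610 - Z(-19, -50) = 4610 - (-7/4 + (1/4)*(-50) + (1/4)*(-19)) = 4610 - (-7/4 - 25/2 - 19/4) = 4610 - 1*(-19) = 4610 + 19 = 4629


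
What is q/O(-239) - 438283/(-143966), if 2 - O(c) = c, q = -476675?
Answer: -68519366847/34695806 ≈ -1974.9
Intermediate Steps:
O(c) = 2 - c
q/O(-239) - 438283/(-143966) = -476675/(2 - 1*(-239)) - 438283/(-143966) = -476675/(2 + 239) - 438283*(-1/143966) = -476675/241 + 438283/143966 = -68519366847/34695806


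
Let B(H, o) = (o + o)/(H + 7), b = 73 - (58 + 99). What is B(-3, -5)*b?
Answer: 210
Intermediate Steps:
b = -84 (b = 73 - 1*157 = 73 - 157 = -84)
B(H, o) = 2*o/(7 + H) (B(H, o) = (2*o)/(7 + H) = 2*o/(7 + H))
B(-3, -5)*b = (2*(-5)/(7 - 3))*(-84) = (2*(-5)/4)*(-84) = (2*(-5)*(1/4))*(-84) = -5/2*(-84) = 210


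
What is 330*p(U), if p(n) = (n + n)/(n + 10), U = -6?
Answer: -990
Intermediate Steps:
p(n) = 2*n/(10 + n) (p(n) = (2*n)/(10 + n) = 2*n/(10 + n))
330*p(U) = 330*(2*(-6)/(10 - 6)) = 330*(2*(-6)/4) = 330*(2*(-6)*(¼)) = 330*(-3) = -990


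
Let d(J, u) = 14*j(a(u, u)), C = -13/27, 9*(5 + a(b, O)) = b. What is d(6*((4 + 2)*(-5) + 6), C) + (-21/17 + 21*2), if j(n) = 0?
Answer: 693/17 ≈ 40.765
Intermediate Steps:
a(b, O) = -5 + b/9
C = -13/27 (C = -13*1/27 = -13/27 ≈ -0.48148)
d(J, u) = 0 (d(J, u) = 14*0 = 0)
d(6*((4 + 2)*(-5) + 6), C) + (-21/17 + 21*2) = 0 + (-21/17 + 21*2) = 0 + (-21*1/17 + 42) = 0 + (-21/17 + 42) = 0 + 693/17 = 693/17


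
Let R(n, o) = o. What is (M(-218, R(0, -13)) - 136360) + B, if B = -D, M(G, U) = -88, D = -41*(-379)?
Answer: -151987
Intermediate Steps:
D = 15539
B = -15539 (B = -1*15539 = -15539)
(M(-218, R(0, -13)) - 136360) + B = (-88 - 136360) - 15539 = -136448 - 15539 = -151987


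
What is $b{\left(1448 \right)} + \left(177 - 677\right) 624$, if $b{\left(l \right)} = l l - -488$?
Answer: $1785192$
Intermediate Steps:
$b{\left(l \right)} = 488 + l^{2}$ ($b{\left(l \right)} = l^{2} + 488 = 488 + l^{2}$)
$b{\left(1448 \right)} + \left(177 - 677\right) 624 = \left(488 + 1448^{2}\right) + \left(177 - 677\right) 624 = \left(488 + 2096704\right) - 312000 = 2097192 - 312000 = 1785192$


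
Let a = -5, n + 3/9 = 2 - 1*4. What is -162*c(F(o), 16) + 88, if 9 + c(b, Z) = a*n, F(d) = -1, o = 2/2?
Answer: -344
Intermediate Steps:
o = 1 (o = 2*(½) = 1)
n = -7/3 (n = -⅓ + (2 - 1*4) = -⅓ + (2 - 4) = -⅓ - 2 = -7/3 ≈ -2.3333)
c(b, Z) = 8/3 (c(b, Z) = -9 - 5*(-7/3) = -9 + 35/3 = 8/3)
-162*c(F(o), 16) + 88 = -162*8/3 + 88 = -432 + 88 = -344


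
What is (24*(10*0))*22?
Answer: 0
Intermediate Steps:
(24*(10*0))*22 = (24*0)*22 = 0*22 = 0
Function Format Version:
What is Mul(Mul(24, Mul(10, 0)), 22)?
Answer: 0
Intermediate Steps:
Mul(Mul(24, Mul(10, 0)), 22) = Mul(Mul(24, 0), 22) = Mul(0, 22) = 0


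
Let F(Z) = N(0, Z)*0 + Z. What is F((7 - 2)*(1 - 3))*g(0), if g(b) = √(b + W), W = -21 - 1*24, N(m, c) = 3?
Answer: -30*I*√5 ≈ -67.082*I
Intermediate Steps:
W = -45 (W = -21 - 24 = -45)
F(Z) = Z (F(Z) = 3*0 + Z = 0 + Z = Z)
g(b) = √(-45 + b) (g(b) = √(b - 45) = √(-45 + b))
F((7 - 2)*(1 - 3))*g(0) = ((7 - 2)*(1 - 3))*√(-45 + 0) = (5*(-2))*√(-45) = -30*I*√5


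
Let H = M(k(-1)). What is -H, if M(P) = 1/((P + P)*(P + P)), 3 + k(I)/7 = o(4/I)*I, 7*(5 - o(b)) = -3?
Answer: -1/13924 ≈ -7.1818e-5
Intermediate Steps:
o(b) = 38/7 (o(b) = 5 - ⅐*(-3) = 5 + 3/7 = 38/7)
k(I) = -21 + 38*I (k(I) = -21 + 7*(38*I/7) = -21 + 38*I)
M(P) = 1/(4*P²) (M(P) = 1/((2*P)*(2*P)) = 1/(4*P²))
H = 1/13924 (H = 1/(4*(-21 + 38*(-1))²) = 1/(4*(-21 - 38)²) = (¼)/(-59)² = (¼)*(1/3481) = 1/13924 ≈ 7.1818e-5)
-H = -1*1/13924 = -1/13924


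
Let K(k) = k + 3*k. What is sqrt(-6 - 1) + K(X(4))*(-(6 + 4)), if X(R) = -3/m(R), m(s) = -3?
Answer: -40 + I*sqrt(7) ≈ -40.0 + 2.6458*I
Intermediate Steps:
X(R) = 1 (X(R) = -3/(-3) = -3*(-1/3) = 1)
K(k) = 4*k
sqrt(-6 - 1) + K(X(4))*(-(6 + 4)) = sqrt(-6 - 1) + (4*1)*(-(6 + 4)) = sqrt(-7) + 4*(-1*10) = I*sqrt(7) + 4*(-10) = I*sqrt(7) - 40 = -40 + I*sqrt(7)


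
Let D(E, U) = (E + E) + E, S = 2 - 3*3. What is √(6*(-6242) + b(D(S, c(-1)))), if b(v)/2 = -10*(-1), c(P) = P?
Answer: 2*I*√9358 ≈ 193.47*I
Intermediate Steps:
S = -7 (S = 2 - 9 = -7)
D(E, U) = 3*E (D(E, U) = 2*E + E = 3*E)
b(v) = 20 (b(v) = 2*(-10*(-1)) = 2*10 = 20)
√(6*(-6242) + b(D(S, c(-1)))) = √(6*(-6242) + 20) = √(-37452 + 20) = √(-37432) = 2*I*√9358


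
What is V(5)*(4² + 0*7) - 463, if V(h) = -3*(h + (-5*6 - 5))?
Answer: 977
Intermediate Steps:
V(h) = 105 - 3*h (V(h) = -3*(h + (-30 - 5)) = -3*(h - 35) = -3*(-35 + h) = 105 - 3*h)
V(5)*(4² + 0*7) - 463 = (105 - 3*5)*(4² + 0*7) - 463 = (105 - 15)*(16 + 0) - 463 = 90*16 - 463 = 1440 - 463 = 977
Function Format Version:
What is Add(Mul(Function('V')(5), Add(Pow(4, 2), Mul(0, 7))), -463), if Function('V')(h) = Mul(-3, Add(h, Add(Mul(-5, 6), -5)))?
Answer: 977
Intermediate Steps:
Function('V')(h) = Add(105, Mul(-3, h)) (Function('V')(h) = Mul(-3, Add(h, Add(-30, -5))) = Mul(-3, Add(h, -35)) = Mul(-3, Add(-35, h)) = Add(105, Mul(-3, h)))
Add(Mul(Function('V')(5), Add(Pow(4, 2), Mul(0, 7))), -463) = Add(Mul(Add(105, Mul(-3, 5)), Add(Pow(4, 2), Mul(0, 7))), -463) = Add(Mul(Add(105, -15), Add(16, 0)), -463) = Add(Mul(90, 16), -463) = Add(1440, -463) = 977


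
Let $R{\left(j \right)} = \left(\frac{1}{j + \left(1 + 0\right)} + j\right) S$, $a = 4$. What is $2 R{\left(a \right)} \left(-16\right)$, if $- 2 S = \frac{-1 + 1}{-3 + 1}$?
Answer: $0$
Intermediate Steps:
$S = 0$ ($S = - \frac{\left(-1 + 1\right) \frac{1}{-3 + 1}}{2} = - \frac{0 \frac{1}{-2}}{2} = - \frac{0 \left(- \frac{1}{2}\right)}{2} = \left(- \frac{1}{2}\right) 0 = 0$)
$R{\left(j \right)} = 0$ ($R{\left(j \right)} = \left(\frac{1}{j + \left(1 + 0\right)} + j\right) 0 = \left(\frac{1}{j + 1} + j\right) 0 = \left(\frac{1}{1 + j} + j\right) 0 = \left(j + \frac{1}{1 + j}\right) 0 = 0$)
$2 R{\left(a \right)} \left(-16\right) = 2 \cdot 0 \left(-16\right) = 0 \left(-16\right) = 0$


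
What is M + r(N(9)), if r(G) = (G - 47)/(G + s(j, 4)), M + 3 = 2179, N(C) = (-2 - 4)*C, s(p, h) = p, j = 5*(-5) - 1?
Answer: 174181/80 ≈ 2177.3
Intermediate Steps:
j = -26 (j = -25 - 1 = -26)
N(C) = -6*C
M = 2176 (M = -3 + 2179 = 2176)
r(G) = (-47 + G)/(-26 + G) (r(G) = (G - 47)/(G - 26) = (-47 + G)/(-26 + G))
M + r(N(9)) = 2176 + (-47 - 6*9)/(-26 - 6*9) = 2176 + (-47 - 54)/(-26 - 54) = 2176 - 101/(-80) = 2176 - 1/80*(-101) = 2176 + 101/80 = 174181/80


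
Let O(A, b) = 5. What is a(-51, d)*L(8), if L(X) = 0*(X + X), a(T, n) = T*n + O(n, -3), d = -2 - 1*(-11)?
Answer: 0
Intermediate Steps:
d = 9 (d = -2 + 11 = 9)
a(T, n) = 5 + T*n (a(T, n) = T*n + 5 = 5 + T*n)
L(X) = 0 (L(X) = 0*(2*X) = 0)
a(-51, d)*L(8) = (5 - 51*9)*0 = (5 - 459)*0 = -454*0 = 0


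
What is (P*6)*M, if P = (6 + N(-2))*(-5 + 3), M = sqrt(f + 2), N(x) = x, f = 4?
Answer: -48*sqrt(6) ≈ -117.58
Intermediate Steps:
M = sqrt(6) (M = sqrt(4 + 2) = sqrt(6) ≈ 2.4495)
P = -8 (P = (6 - 2)*(-5 + 3) = 4*(-2) = -8)
(P*6)*M = (-8*6)*sqrt(6) = -48*sqrt(6)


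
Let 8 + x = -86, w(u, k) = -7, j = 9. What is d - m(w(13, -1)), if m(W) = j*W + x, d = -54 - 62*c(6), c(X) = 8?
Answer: -393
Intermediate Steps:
d = -550 (d = -54 - 62*8 = -54 - 496 = -550)
x = -94 (x = -8 - 86 = -94)
m(W) = -94 + 9*W (m(W) = 9*W - 94 = -94 + 9*W)
d - m(w(13, -1)) = -550 - (-94 + 9*(-7)) = -550 - (-94 - 63) = -550 - 1*(-157) = -550 + 157 = -393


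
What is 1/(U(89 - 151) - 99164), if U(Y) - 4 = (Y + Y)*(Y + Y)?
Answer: -1/83784 ≈ -1.1935e-5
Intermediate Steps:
U(Y) = 4 + 4*Y² (U(Y) = 4 + (Y + Y)*(Y + Y) = 4 + (2*Y)*(2*Y) = 4 + 4*Y²)
1/(U(89 - 151) - 99164) = 1/((4 + 4*(89 - 151)²) - 99164) = 1/((4 + 4*(-62)²) - 99164) = 1/((4 + 4*3844) - 99164) = 1/((4 + 15376) - 99164) = 1/(15380 - 99164) = 1/(-83784) = -1/83784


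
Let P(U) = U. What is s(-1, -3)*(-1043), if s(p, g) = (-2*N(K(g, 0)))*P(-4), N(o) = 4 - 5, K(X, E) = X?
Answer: 8344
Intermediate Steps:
N(o) = -1
s(p, g) = -8 (s(p, g) = -2*(-1)*(-4) = 2*(-4) = -8)
s(-1, -3)*(-1043) = -8*(-1043) = 8344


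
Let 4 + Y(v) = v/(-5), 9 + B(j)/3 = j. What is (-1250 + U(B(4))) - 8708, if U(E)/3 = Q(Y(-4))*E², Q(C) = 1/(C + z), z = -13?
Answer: -29999/3 ≈ -9999.7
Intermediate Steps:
B(j) = -27 + 3*j
Y(v) = -4 - v/5 (Y(v) = -4 + v/(-5) = -4 + v*(-⅕) = -4 - v/5)
Q(C) = 1/(-13 + C) (Q(C) = 1/(C - 13) = 1/(-13 + C))
U(E) = -5*E²/27 (U(E) = 3*(E²/(-13 + (-4 - ⅕*(-4)))) = 3*(E²/(-13 + (-4 + ⅘))) = 3*(E²/(-13 - 16/5)) = 3*(E²/(-81/5)) = 3*(-5*E²/81) = -5*E²/27)
(-1250 + U(B(4))) - 8708 = (-1250 - 5*(-27 + 3*4)²/27) - 8708 = (-1250 - 5*(-27 + 12)²/27) - 8708 = (-1250 - 5/27*(-15)²) - 8708 = (-1250 - 5/27*225) - 8708 = (-1250 - 125/3) - 8708 = -3875/3 - 8708 = -29999/3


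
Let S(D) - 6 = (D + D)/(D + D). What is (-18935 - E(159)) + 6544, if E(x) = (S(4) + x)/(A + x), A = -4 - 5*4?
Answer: -1672951/135 ≈ -12392.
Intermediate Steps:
A = -24 (A = -4 - 20 = -24)
S(D) = 7 (S(D) = 6 + (D + D)/(D + D) = 6 + (2*D)/((2*D)) = 6 + (2*D)*(1/(2*D)) = 6 + 1 = 7)
E(x) = (7 + x)/(-24 + x)
(-18935 - E(159)) + 6544 = (-18935 - (7 + 159)/(-24 + 159)) + 6544 = (-18935 - 166/135) + 6544 = -2556391/135 + 6544 = -1672951/135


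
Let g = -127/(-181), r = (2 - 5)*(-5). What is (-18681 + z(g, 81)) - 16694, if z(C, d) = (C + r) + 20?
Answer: -6396413/181 ≈ -35339.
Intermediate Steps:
r = 15 (r = -3*(-5) = 15)
g = 127/181 (g = -127*(-1/181) = 127/181 ≈ 0.70166)
z(C, d) = 35 + C (z(C, d) = (C + 15) + 20 = (15 + C) + 20 = 35 + C)
(-18681 + z(g, 81)) - 16694 = (-18681 + (35 + 127/181)) - 16694 = (-18681 + 6462/181) - 16694 = -3374799/181 - 16694 = -6396413/181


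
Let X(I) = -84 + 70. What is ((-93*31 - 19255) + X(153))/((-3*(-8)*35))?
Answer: -923/35 ≈ -26.371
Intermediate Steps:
X(I) = -14
((-93*31 - 19255) + X(153))/((-3*(-8)*35)) = ((-93*31 - 19255) - 14)/((-3*(-8)*35)) = ((-2883 - 19255) - 14)/((24*35)) = (-22138 - 14)/840 = -22152*1/840 = -923/35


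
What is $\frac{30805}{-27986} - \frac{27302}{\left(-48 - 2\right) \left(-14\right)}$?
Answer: $- \frac{14029237}{349825} \approx -40.104$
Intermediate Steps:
$\frac{30805}{-27986} - \frac{27302}{\left(-48 - 2\right) \left(-14\right)} = 30805 \left(- \frac{1}{27986}\right) - \frac{27302}{\left(-50\right) \left(-14\right)} = - \frac{30805}{27986} - \frac{27302}{700} = - \frac{30805}{27986} - \frac{13651}{350} = - \frac{14029237}{349825}$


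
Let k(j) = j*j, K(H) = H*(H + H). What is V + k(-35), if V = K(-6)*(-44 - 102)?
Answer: -9287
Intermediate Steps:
K(H) = 2*H² (K(H) = H*(2*H) = 2*H²)
k(j) = j²
V = -10512 (V = (2*(-6)²)*(-44 - 102) = (2*36)*(-146) = 72*(-146) = -10512)
V + k(-35) = -10512 + (-35)² = -10512 + 1225 = -9287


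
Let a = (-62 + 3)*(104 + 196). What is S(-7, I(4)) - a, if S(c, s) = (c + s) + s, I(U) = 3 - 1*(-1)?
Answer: 17701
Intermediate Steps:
a = -17700 (a = -59*300 = -17700)
I(U) = 4 (I(U) = 3 + 1 = 4)
S(c, s) = c + 2*s
S(-7, I(4)) - a = (-7 + 2*4) - 1*(-17700) = (-7 + 8) + 17700 = 1 + 17700 = 17701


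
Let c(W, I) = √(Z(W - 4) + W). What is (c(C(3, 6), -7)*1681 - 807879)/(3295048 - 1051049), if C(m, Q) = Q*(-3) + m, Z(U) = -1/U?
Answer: -807879/2243999 + 3362*I*√1349/42635981 ≈ -0.36002 + 0.0028962*I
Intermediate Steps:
C(m, Q) = m - 3*Q (C(m, Q) = -3*Q + m = m - 3*Q)
c(W, I) = √(W - 1/(-4 + W)) (c(W, I) = √(-1/(W - 4) + W) = √(-1/(-4 + W) + W) = √(W - 1/(-4 + W)))
(c(C(3, 6), -7)*1681 - 807879)/(3295048 - 1051049) = (√((-1 + (3 - 3*6)*(-4 + (3 - 3*6)))/(-4 + (3 - 3*6)))*1681 - 807879)/(3295048 - 1051049) = (√((-1 + (3 - 18)*(-4 + (3 - 18)))/(-4 + (3 - 18)))*1681 - 807879)/2243999 = (√((-1 - 15*(-4 - 15))/(-4 - 15))*1681 - 807879)*(1/2243999) = (√((-1 - 15*(-19))/(-19))*1681 - 807879)*(1/2243999) = (√(-(-1 + 285)/19)*1681 - 807879)*(1/2243999) = (√(-1/19*284)*1681 - 807879)*(1/2243999) = (√(-284/19)*1681 - 807879)*(1/2243999) = ((2*I*√1349/19)*1681 - 807879)*(1/2243999) = (3362*I*√1349/19 - 807879)*(1/2243999) = (-807879 + 3362*I*√1349/19)*(1/2243999) = -807879/2243999 + 3362*I*√1349/42635981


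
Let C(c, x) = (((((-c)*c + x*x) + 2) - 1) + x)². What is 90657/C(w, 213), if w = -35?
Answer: 10073/218625796 ≈ 4.6074e-5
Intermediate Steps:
C(c, x) = (1 + x + x² - c²)² (C(c, x) = ((((-c² + x²) + 2) - 1) + x)² = ((((x² - c²) + 2) - 1) + x)² = (((2 + x² - c²) - 1) + x)² = ((1 + x² - c²) + x)² = (1 + x + x² - c²)²)
90657/C(w, 213) = 90657/((1 + 213 + 213² - 1*(-35)²)²) = 90657/((1 + 213 + 45369 - 1*1225)²) = 90657/((1 + 213 + 45369 - 1225)²) = 90657/(44358²) = 90657/1967632164 = 90657*(1/1967632164) = 10073/218625796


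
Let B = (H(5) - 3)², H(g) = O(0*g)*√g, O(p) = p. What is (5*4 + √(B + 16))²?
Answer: 625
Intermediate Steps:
H(g) = 0 (H(g) = (0*g)*√g = 0*√g = 0)
B = 9 (B = (0 - 3)² = (-3)² = 9)
(5*4 + √(B + 16))² = (5*4 + √(9 + 16))² = (20 + √25)² = (20 + 5)² = 25² = 625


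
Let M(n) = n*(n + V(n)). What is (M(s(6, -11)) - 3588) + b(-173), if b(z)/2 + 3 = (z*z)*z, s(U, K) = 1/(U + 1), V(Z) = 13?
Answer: -507592280/49 ≈ -1.0359e+7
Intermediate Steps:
s(U, K) = 1/(1 + U)
M(n) = n*(13 + n) (M(n) = n*(n + 13) = n*(13 + n))
b(z) = -6 + 2*z**3 (b(z) = -6 + 2*((z*z)*z) = -6 + 2*(z**2*z) = -6 + 2*z**3)
(M(s(6, -11)) - 3588) + b(-173) = ((13 + 1/(1 + 6))/(1 + 6) - 3588) + (-6 + 2*(-173)**3) = ((13 + 1/7)/7 - 3588) + (-6 + 2*(-5177717)) = ((13 + 1/7)/7 - 3588) + (-6 - 10355434) = ((1/7)*(92/7) - 3588) - 10355440 = (92/49 - 3588) - 10355440 = -175720/49 - 10355440 = -507592280/49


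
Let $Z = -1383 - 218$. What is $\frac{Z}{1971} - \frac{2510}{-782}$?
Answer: $\frac{1847614}{770661} \approx 2.3974$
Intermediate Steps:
$Z = -1601$ ($Z = -1383 - 218 = -1601$)
$\frac{Z}{1971} - \frac{2510}{-782} = - \frac{1601}{1971} - \frac{2510}{-782} = \left(-1601\right) \frac{1}{1971} - - \frac{1255}{391} = - \frac{1601}{1971} + \frac{1255}{391} = \frac{1847614}{770661}$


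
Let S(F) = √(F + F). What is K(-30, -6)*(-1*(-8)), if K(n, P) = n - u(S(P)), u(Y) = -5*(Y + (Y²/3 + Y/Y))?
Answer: -360 + 80*I*√3 ≈ -360.0 + 138.56*I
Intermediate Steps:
S(F) = √2*√F (S(F) = √(2*F) = √2*√F)
u(Y) = -5 - 5*Y - 5*Y²/3 (u(Y) = -5*(Y + (Y²*(⅓) + 1)) = -5*(Y + (Y²/3 + 1)) = -5*(Y + (1 + Y²/3)) = -5*(1 + Y + Y²/3) = -5 - 5*Y - 5*Y²/3)
K(n, P) = 5 + n + 10*P/3 + 5*√2*√P (K(n, P) = n - (-5 - 5*√2*√P - 5*2*P/3) = n - (-5 - 5*√2*√P - 10*P/3) = n - (-5 - 10*P/3 - 5*√2*√P) = n + (5 + 10*P/3 + 5*√2*√P) = 5 + n + 10*P/3 + 5*√2*√P)
K(-30, -6)*(-1*(-8)) = (5 - 30 + (10/3)*(-6) + 5*√2*√(-6))*(-1*(-8)) = (5 - 30 - 20 + 5*√2*(I*√6))*8 = (5 - 30 - 20 + 10*I*√3)*8 = (-45 + 10*I*√3)*8 = -360 + 80*I*√3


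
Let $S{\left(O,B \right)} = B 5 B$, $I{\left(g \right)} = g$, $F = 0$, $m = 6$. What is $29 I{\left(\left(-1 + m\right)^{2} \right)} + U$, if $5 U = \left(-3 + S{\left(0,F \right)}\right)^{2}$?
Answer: $\frac{3634}{5} \approx 726.8$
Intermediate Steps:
$S{\left(O,B \right)} = 5 B^{2}$ ($S{\left(O,B \right)} = 5 B B = 5 B^{2}$)
$U = \frac{9}{5}$ ($U = \frac{\left(-3 + 5 \cdot 0^{2}\right)^{2}}{5} = \frac{\left(-3 + 5 \cdot 0\right)^{2}}{5} = \frac{\left(-3 + 0\right)^{2}}{5} = \frac{\left(-3\right)^{2}}{5} = \frac{1}{5} \cdot 9 = \frac{9}{5} \approx 1.8$)
$29 I{\left(\left(-1 + m\right)^{2} \right)} + U = 29 \left(-1 + 6\right)^{2} + \frac{9}{5} = 29 \cdot 5^{2} + \frac{9}{5} = 29 \cdot 25 + \frac{9}{5} = 725 + \frac{9}{5} = \frac{3634}{5}$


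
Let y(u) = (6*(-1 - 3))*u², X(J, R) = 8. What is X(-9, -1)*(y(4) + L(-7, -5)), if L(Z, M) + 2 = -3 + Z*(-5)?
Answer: -2832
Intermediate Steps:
L(Z, M) = -5 - 5*Z (L(Z, M) = -2 + (-3 + Z*(-5)) = -2 + (-3 - 5*Z) = -5 - 5*Z)
y(u) = -24*u² (y(u) = (6*(-4))*u² = -24*u²)
X(-9, -1)*(y(4) + L(-7, -5)) = 8*(-24*4² + (-5 - 5*(-7))) = 8*(-24*16 + (-5 + 35)) = 8*(-384 + 30) = 8*(-354) = -2832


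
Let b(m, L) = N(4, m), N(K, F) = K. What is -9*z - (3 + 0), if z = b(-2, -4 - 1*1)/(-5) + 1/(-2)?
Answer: 87/10 ≈ 8.7000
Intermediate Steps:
b(m, L) = 4
z = -13/10 (z = 4/(-5) + 1/(-2) = 4*(-⅕) + 1*(-½) = -⅘ - ½ = -13/10 ≈ -1.3000)
-9*z - (3 + 0) = -9*(-13/10) - (3 + 0) = 117/10 - 1*3 = 117/10 - 3 = 87/10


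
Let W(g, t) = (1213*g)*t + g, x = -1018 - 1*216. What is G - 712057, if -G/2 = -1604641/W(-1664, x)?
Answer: -886775643526943/1245371712 ≈ -7.1206e+5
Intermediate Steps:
x = -1234 (x = -1018 - 216 = -1234)
W(g, t) = g + 1213*g*t (W(g, t) = 1213*g*t + g = g + 1213*g*t)
G = 1604641/1245371712 (G = -(-3209282)/((-1664*(1 + 1213*(-1234)))) = -(-3209282)/((-1664*(1 - 1496842))) = -(-3209282)/((-1664*(-1496841))) = -(-3209282)/2490743424 = -2*(-1604641/2490743424) = 1604641/1245371712 ≈ 0.0012885)
G - 712057 = 1604641/1245371712 - 712057 = -886775643526943/1245371712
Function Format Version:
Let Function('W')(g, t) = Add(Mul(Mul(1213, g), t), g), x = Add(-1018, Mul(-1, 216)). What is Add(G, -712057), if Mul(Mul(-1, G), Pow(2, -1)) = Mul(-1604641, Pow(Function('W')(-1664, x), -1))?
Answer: Rational(-886775643526943, 1245371712) ≈ -7.1206e+5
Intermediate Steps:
x = -1234 (x = Add(-1018, -216) = -1234)
Function('W')(g, t) = Add(g, Mul(1213, g, t)) (Function('W')(g, t) = Add(Mul(1213, g, t), g) = Add(g, Mul(1213, g, t)))
G = Rational(1604641, 1245371712) (G = Mul(-2, Mul(-1604641, Pow(Mul(-1664, Add(1, Mul(1213, -1234))), -1))) = Mul(-2, Mul(-1604641, Pow(Mul(-1664, Add(1, -1496842)), -1))) = Mul(-2, Mul(-1604641, Pow(Mul(-1664, -1496841), -1))) = Mul(-2, Mul(-1604641, Pow(2490743424, -1))) = Mul(-2, Mul(-1604641, Rational(1, 2490743424))) = Mul(-2, Rational(-1604641, 2490743424)) = Rational(1604641, 1245371712) ≈ 0.0012885)
Add(G, -712057) = Add(Rational(1604641, 1245371712), -712057) = Rational(-886775643526943, 1245371712)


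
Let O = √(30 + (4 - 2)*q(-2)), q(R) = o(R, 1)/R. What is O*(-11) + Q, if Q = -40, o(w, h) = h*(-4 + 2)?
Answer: -40 - 44*√2 ≈ -102.23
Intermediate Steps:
o(w, h) = -2*h (o(w, h) = h*(-2) = -2*h)
q(R) = -2/R (q(R) = (-2*1)/R = -2/R)
O = 4*√2 (O = √(30 + (4 - 2)*(-2/(-2))) = √(30 + 2*(-2*(-½))) = √(30 + 2*1) = √(30 + 2) = √32 = 4*√2 ≈ 5.6569)
O*(-11) + Q = (4*√2)*(-11) - 40 = -44*√2 - 40 = -40 - 44*√2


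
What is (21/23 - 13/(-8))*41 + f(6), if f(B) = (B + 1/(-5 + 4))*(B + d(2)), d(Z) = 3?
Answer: 27427/184 ≈ 149.06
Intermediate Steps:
f(B) = (-1 + B)*(3 + B) (f(B) = (B + 1/(-5 + 4))*(B + 3) = (B + 1/(-1))*(3 + B) = (B - 1)*(3 + B) = (-1 + B)*(3 + B))
(21/23 - 13/(-8))*41 + f(6) = (21/23 - 13/(-8))*41 + (-3 + 6² + 2*6) = (21*(1/23) - 13*(-⅛))*41 + (-3 + 36 + 12) = (21/23 + 13/8)*41 + 45 = (467/184)*41 + 45 = 19147/184 + 45 = 27427/184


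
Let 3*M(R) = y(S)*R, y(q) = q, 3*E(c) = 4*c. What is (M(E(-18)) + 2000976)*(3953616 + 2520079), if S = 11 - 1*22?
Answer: 12954278011480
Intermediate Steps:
E(c) = 4*c/3 (E(c) = (4*c)/3 = 4*c/3)
S = -11 (S = 11 - 22 = -11)
M(R) = -11*R/3 (M(R) = (-11*R)/3 = -11*R/3)
(M(E(-18)) + 2000976)*(3953616 + 2520079) = (-44*(-18)/9 + 2000976)*(3953616 + 2520079) = (-11/3*(-24) + 2000976)*6473695 = (88 + 2000976)*6473695 = 2001064*6473695 = 12954278011480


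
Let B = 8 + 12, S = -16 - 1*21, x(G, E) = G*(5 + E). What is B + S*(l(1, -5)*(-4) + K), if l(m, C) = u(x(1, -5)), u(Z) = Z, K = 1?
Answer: -17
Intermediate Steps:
l(m, C) = 0 (l(m, C) = 1*(5 - 5) = 1*0 = 0)
S = -37 (S = -16 - 21 = -37)
B = 20
B + S*(l(1, -5)*(-4) + K) = 20 - 37*(0*(-4) + 1) = 20 - 37*(0 + 1) = 20 - 37*1 = 20 - 37 = -17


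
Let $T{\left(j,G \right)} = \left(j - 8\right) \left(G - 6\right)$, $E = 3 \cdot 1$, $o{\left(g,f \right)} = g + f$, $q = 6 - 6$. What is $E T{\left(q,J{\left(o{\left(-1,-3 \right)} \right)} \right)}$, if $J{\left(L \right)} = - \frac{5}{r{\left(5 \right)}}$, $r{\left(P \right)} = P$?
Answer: $168$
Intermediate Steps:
$q = 0$ ($q = 6 - 6 = 0$)
$o{\left(g,f \right)} = f + g$
$J{\left(L \right)} = -1$ ($J{\left(L \right)} = - \frac{5}{5} = \left(-5\right) \frac{1}{5} = -1$)
$E = 3$
$T{\left(j,G \right)} = \left(-8 + j\right) \left(-6 + G\right)$
$E T{\left(q,J{\left(o{\left(-1,-3 \right)} \right)} \right)} = 3 \left(48 - -8 - 0 - 0\right) = 3 \left(48 + 8 + 0 + 0\right) = 3 \cdot 56 = 168$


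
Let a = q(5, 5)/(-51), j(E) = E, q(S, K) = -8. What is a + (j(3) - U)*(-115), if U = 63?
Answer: 351908/51 ≈ 6900.2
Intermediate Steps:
a = 8/51 (a = -8/(-51) = -8*(-1/51) = 8/51 ≈ 0.15686)
a + (j(3) - U)*(-115) = 8/51 + (3 - 1*63)*(-115) = 8/51 + (3 - 63)*(-115) = 8/51 - 60*(-115) = 8/51 + 6900 = 351908/51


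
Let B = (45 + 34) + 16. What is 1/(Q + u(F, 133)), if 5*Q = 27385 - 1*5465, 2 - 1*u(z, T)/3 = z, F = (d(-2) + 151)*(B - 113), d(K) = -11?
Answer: 1/11950 ≈ 8.3682e-5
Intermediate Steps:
B = 95 (B = 79 + 16 = 95)
F = -2520 (F = (-11 + 151)*(95 - 113) = 140*(-18) = -2520)
u(z, T) = 6 - 3*z
Q = 4384 (Q = (27385 - 1*5465)/5 = (27385 - 5465)/5 = (⅕)*21920 = 4384)
1/(Q + u(F, 133)) = 1/(4384 + (6 - 3*(-2520))) = 1/(4384 + (6 + 7560)) = 1/(4384 + 7566) = 1/11950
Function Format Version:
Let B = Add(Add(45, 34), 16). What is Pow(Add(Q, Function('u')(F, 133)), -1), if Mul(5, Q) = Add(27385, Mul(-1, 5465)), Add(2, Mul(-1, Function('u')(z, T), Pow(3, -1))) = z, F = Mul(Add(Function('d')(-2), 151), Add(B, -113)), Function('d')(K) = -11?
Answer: Rational(1, 11950) ≈ 8.3682e-5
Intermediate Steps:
B = 95 (B = Add(79, 16) = 95)
F = -2520 (F = Mul(Add(-11, 151), Add(95, -113)) = Mul(140, -18) = -2520)
Function('u')(z, T) = Add(6, Mul(-3, z))
Q = 4384 (Q = Mul(Rational(1, 5), Add(27385, Mul(-1, 5465))) = Mul(Rational(1, 5), Add(27385, -5465)) = Mul(Rational(1, 5), 21920) = 4384)
Pow(Add(Q, Function('u')(F, 133)), -1) = Pow(Add(4384, Add(6, Mul(-3, -2520))), -1) = Pow(Add(4384, Add(6, 7560)), -1) = Pow(Add(4384, 7566), -1) = Pow(11950, -1) = Rational(1, 11950)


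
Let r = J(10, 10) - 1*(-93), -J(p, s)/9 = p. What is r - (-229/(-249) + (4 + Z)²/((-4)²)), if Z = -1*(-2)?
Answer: -169/996 ≈ -0.16968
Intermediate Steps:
Z = 2
J(p, s) = -9*p
r = 3 (r = -9*10 - 1*(-93) = -90 + 93 = 3)
r - (-229/(-249) + (4 + Z)²/((-4)²)) = 3 - (-229/(-249) + (4 + 2)²/((-4)²)) = 3 - (-229*(-1/249) + 6²/16) = 3 - (229/249 + 36*(1/16)) = 3 - (229/249 + 9/4) = 3 - 1*3157/996 = 3 - 3157/996 = -169/996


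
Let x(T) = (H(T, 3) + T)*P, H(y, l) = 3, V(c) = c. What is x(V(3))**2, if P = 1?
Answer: 36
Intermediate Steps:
x(T) = 3 + T (x(T) = (3 + T)*1 = 3 + T)
x(V(3))**2 = (3 + 3)**2 = 6**2 = 36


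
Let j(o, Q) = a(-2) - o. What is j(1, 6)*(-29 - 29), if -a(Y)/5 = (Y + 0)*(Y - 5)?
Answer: 4118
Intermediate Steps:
a(Y) = -5*Y*(-5 + Y) (a(Y) = -5*(Y + 0)*(Y - 5) = -5*Y*(-5 + Y))
j(o, Q) = -70 - o (j(o, Q) = 5*(-2)*(5 - 1*(-2)) - o = 5*(-2)*(5 + 2) - o = 5*(-2)*7 - o = -70 - o)
j(1, 6)*(-29 - 29) = (-70 - 1*1)*(-29 - 29) = (-70 - 1)*(-58) = -71*(-58) = 4118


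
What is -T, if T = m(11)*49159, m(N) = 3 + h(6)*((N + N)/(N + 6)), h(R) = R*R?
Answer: -41441037/17 ≈ -2.4377e+6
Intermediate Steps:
h(R) = R**2
m(N) = 3 + 72*N/(6 + N) (m(N) = 3 + 6**2*((N + N)/(N + 6)) = 3 + 36*((2*N)/(6 + N)) = 3 + 36*(2*N/(6 + N)) = 3 + 72*N/(6 + N))
T = 41441037/17 (T = (3*(6 + 25*11)/(6 + 11))*49159 = (3*(6 + 275)/17)*49159 = (3*(1/17)*281)*49159 = (843/17)*49159 = 41441037/17 ≈ 2.4377e+6)
-T = -1*41441037/17 = -41441037/17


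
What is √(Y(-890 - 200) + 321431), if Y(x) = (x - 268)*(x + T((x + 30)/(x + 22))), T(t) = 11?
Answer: √1786713 ≈ 1336.7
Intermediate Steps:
Y(x) = (-268 + x)*(11 + x) (Y(x) = (x - 268)*(x + 11) = (-268 + x)*(11 + x))
√(Y(-890 - 200) + 321431) = √((-2948 + (-890 - 200)² - 257*(-890 - 200)) + 321431) = √((-2948 + (-1090)² - 257*(-1090)) + 321431) = √((-2948 + 1188100 + 280130) + 321431) = √(1465282 + 321431) = √1786713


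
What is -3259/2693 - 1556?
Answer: -4193567/2693 ≈ -1557.2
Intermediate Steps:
-3259/2693 - 1556 = -4193567/2693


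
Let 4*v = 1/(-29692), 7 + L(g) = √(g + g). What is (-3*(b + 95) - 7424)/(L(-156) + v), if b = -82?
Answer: 736903960129168/5092209117217 + 210543735361024*I*√78/5092209117217 ≈ 144.71 + 365.16*I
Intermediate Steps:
L(g) = -7 + √2*√g (L(g) = -7 + √(g + g) = -7 + √(2*g) = -7 + √2*√g)
v = -1/118768 (v = (¼)/(-29692) = (¼)*(-1/29692) = -1/118768 ≈ -8.4198e-6)
(-3*(b + 95) - 7424)/(L(-156) + v) = (-3*(-82 + 95) - 7424)/((-7 + √2*√(-156)) - 1/118768) = (-3*13 - 7424)/((-7 + √2*(2*I*√39)) - 1/118768) = (-39 - 7424)/((-7 + 2*I*√78) - 1/118768) = -7463/(-831377/118768 + 2*I*√78)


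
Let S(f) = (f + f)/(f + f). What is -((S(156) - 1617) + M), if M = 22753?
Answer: -21137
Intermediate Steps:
S(f) = 1 (S(f) = (2*f)/((2*f)) = (2*f)*(1/(2*f)) = 1)
-((S(156) - 1617) + M) = -((1 - 1617) + 22753) = -(-1616 + 22753) = -1*21137 = -21137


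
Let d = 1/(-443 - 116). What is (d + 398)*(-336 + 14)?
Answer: -71638882/559 ≈ -1.2816e+5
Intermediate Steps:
d = -1/559 (d = 1/(-559) = -1/559 ≈ -0.0017889)
(d + 398)*(-336 + 14) = (-1/559 + 398)*(-336 + 14) = (222481/559)*(-322) = -71638882/559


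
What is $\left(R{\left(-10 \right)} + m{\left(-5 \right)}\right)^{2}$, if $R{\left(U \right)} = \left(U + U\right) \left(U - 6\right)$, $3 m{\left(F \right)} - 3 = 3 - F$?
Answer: $\frac{942841}{9} \approx 1.0476 \cdot 10^{5}$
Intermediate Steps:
$m{\left(F \right)} = 2 - \frac{F}{3}$ ($m{\left(F \right)} = 1 + \frac{3 - F}{3} = 1 - \left(-1 + \frac{F}{3}\right) = 2 - \frac{F}{3}$)
$R{\left(U \right)} = 2 U \left(-6 + U\right)$
$\left(R{\left(-10 \right)} + m{\left(-5 \right)}\right)^{2} = \left(2 \left(-10\right) \left(-6 - 10\right) + \left(2 - - \frac{5}{3}\right)\right)^{2} = \left(2 \left(-10\right) \left(-16\right) + \left(2 + \frac{5}{3}\right)\right)^{2} = \left(320 + \frac{11}{3}\right)^{2} = \left(\frac{971}{3}\right)^{2} = \frac{942841}{9}$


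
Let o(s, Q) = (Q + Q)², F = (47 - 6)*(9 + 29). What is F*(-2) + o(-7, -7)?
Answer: -2920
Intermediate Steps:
F = 1558 (F = 41*38 = 1558)
o(s, Q) = 4*Q² (o(s, Q) = (2*Q)² = 4*Q²)
F*(-2) + o(-7, -7) = 1558*(-2) + 4*(-7)² = -3116 + 4*49 = -3116 + 196 = -2920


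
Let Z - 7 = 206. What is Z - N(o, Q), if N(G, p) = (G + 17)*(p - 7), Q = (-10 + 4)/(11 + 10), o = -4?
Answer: 2154/7 ≈ 307.71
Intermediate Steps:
Z = 213 (Z = 7 + 206 = 213)
Q = -2/7 (Q = -6/21 = -6*1/21 = -2/7 ≈ -0.28571)
N(G, p) = (-7 + p)*(17 + G) (N(G, p) = (17 + G)*(-7 + p) = (-7 + p)*(17 + G))
Z - N(o, Q) = 213 - (-119 - 7*(-4) + 17*(-2/7) - 4*(-2/7)) = 213 - (-119 + 28 - 34/7 + 8/7) = 213 - 1*(-663/7) = 213 + 663/7 = 2154/7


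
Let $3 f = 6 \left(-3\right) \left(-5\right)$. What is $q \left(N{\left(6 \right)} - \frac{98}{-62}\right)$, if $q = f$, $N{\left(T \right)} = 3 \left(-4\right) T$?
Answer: $- \frac{65490}{31} \approx -2112.6$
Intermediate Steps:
$f = 30$ ($f = \frac{6 \left(-3\right) \left(-5\right)}{3} = \frac{\left(-18\right) \left(-5\right)}{3} = \frac{1}{3} \cdot 90 = 30$)
$N{\left(T \right)} = - 12 T$
$q = 30$
$q \left(N{\left(6 \right)} - \frac{98}{-62}\right) = 30 \left(\left(-12\right) 6 - \frac{98}{-62}\right) = 30 \left(-72 - - \frac{49}{31}\right) = 30 \left(-72 + \frac{49}{31}\right) = 30 \left(- \frac{2183}{31}\right) = - \frac{65490}{31}$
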